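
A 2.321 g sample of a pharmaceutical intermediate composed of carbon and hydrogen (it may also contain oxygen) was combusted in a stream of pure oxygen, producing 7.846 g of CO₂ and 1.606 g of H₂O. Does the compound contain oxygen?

mol C = 7.846 g CO₂ ÷ 44.009 g/mol = 0.17828 mol
mol H = 2 × 1.606 g H₂O ÷ 18.015 g/mol = 0.17830 mol
C and H together account for 2.3211 g — essentially the entire 2.321 g sample — so the compound contains no oxygen.

no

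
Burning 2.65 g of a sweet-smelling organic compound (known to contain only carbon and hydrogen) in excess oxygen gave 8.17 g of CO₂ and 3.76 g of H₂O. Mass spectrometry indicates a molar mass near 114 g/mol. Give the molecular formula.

mol C = 8.17 g CO₂ ÷ 44.009 g/mol = 0.1856 mol
mol H = 2 × 3.76 g H₂O ÷ 18.015 g/mol = 0.4174 mol
Divide by the smallest (0.1856 mol): C 1.000, H 2.249
Multiplying each by 4 gives whole numbers: C 4.00, H 8.99
Empirical formula: C4H9
Empirical-formula mass = 57.12 g/mol; 114 ÷ 57.12 ≈ 2, so the molecular formula is C8H18.

C8H18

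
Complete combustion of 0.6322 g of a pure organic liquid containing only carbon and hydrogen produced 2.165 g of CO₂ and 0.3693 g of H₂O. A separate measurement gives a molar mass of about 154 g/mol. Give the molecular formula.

mol C = 2.165 g CO₂ ÷ 44.009 g/mol = 0.049194 mol
mol H = 2 × 0.3693 g H₂O ÷ 18.015 g/mol = 0.040999 mol
Divide by the smallest (0.040999 mol): C 1.200, H 1.000
Multiplying each by 5 gives whole numbers: C 6.00, H 5.00
Empirical formula: C6H5
Empirical-formula mass = 77.11 g/mol; 154 ÷ 77.11 ≈ 2, so the molecular formula is C12H10.

C12H10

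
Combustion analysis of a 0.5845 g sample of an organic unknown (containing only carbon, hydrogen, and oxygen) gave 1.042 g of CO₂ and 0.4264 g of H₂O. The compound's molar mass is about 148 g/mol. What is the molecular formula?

mol C = 1.042 g CO₂ ÷ 44.009 g/mol = 0.023677 mol
mol H = 2 × 0.4264 g H₂O ÷ 18.015 g/mol = 0.047338 mol
mass O = 0.5845 − (0.28438 + 0.047717) = 0.25240 g → mol O = 0.25240 ÷ 15.999 = 0.015776 mol
Divide by the smallest (0.015776 mol): C 1.501, H 3.001, O 1.000
Multiplying each by 2 gives whole numbers: C 3.00, H 6.00, O 2.00
Empirical formula: C3H6O2
Empirical-formula mass = 74.08 g/mol; 148 ÷ 74.08 ≈ 2, so the molecular formula is C6H12O4.

C6H12O4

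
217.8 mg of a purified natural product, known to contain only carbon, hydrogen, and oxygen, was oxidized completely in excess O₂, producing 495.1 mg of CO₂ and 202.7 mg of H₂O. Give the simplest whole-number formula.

mol C = 0.4951 g CO₂ ÷ 44.009 g/mol = 0.011250 mol
mol H = 2 × 0.2027 g H₂O ÷ 18.015 g/mol = 0.022503 mol
mass O = 0.2178 − (0.13512 + 0.022683) = 0.059993 g → mol O = 0.059993 ÷ 15.999 = 0.0037498 mol
Divide by the smallest (0.0037498 mol): C 3.000, H 6.001, O 1.000

C3H6O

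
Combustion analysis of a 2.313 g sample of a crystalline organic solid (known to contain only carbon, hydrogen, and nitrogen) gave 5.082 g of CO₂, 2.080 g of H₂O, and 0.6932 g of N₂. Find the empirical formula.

C7H14N3

mol C = 5.082 g CO₂ ÷ 44.009 g/mol = 0.11548 mol
mol H = 2 × 2.080 g H₂O ÷ 18.015 g/mol = 0.23092 mol
mol N = 2 × 0.6932 g N₂ ÷ 28.014 g/mol = 0.049490 mol
Divide by the smallest (0.049490 mol): C 2.333, H 4.666, N 1.000
Multiplying each by 3 gives whole numbers: C 7.00, H 14.00, N 3.00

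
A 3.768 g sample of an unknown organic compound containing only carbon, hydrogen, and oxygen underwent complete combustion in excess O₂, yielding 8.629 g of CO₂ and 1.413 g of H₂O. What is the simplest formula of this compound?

mol C = 8.629 g CO₂ ÷ 44.009 g/mol = 0.19607 mol
mol H = 2 × 1.413 g H₂O ÷ 18.015 g/mol = 0.15687 mol
mass O = 3.768 − (2.3550 + 0.15812) = 1.2548 g → mol O = 1.2548 ÷ 15.999 = 0.078432 mol
Divide by the smallest (0.078432 mol): C 2.500, H 2.000, O 1.000
Multiplying each by 2 gives whole numbers: C 5.00, H 4.00, O 2.00

C5H4O2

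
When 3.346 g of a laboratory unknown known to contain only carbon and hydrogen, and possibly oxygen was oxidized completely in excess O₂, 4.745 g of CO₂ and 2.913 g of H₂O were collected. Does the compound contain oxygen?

yes

mol C = 4.745 g CO₂ ÷ 44.009 g/mol = 0.10782 mol
mol H = 2 × 2.913 g H₂O ÷ 18.015 g/mol = 0.32340 mol
C and H account for only 1.6210 g of the 3.346 g sample; the remaining 1.7250 g must be oxygen.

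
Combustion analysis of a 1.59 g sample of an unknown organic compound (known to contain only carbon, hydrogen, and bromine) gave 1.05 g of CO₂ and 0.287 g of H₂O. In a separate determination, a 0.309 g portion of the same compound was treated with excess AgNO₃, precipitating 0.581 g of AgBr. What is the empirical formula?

mol C = 1.05 g CO₂ ÷ 44.009 g/mol = 0.02386 mol
mol H = 2 × 0.287 g H₂O ÷ 18.015 g/mol = 0.03186 mol
From the AgBr data: mol Br per gram of compound = (0.581 ÷ 187.772) ÷ 0.309 = 0.01001 mol/g, so in the 1.59 g combustion sample mol Br = 0.01592 mol
Divide by the smallest (0.01592 mol): C 1.499, H 2.001, Br 1.000
Multiplying each by 2 gives whole numbers: C 3.00, H 4.00, Br 2.00

C3H4Br2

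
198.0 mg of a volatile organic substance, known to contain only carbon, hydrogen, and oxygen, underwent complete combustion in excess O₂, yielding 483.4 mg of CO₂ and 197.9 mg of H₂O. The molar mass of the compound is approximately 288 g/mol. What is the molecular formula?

C16H32O4

mol C = 0.4834 g CO₂ ÷ 44.009 g/mol = 0.010984 mol
mol H = 2 × 0.1979 g H₂O ÷ 18.015 g/mol = 0.021971 mol
mass O = 0.1980 − (0.13193 + 0.022146) = 0.043923 g → mol O = 0.043923 ÷ 15.999 = 0.0027454 mol
Divide by the smallest (0.0027454 mol): C 4.001, H 8.003, O 1.000
Empirical formula: C4H8O
Empirical-formula mass = 72.11 g/mol; 288 ÷ 72.11 ≈ 4, so the molecular formula is C16H32O4.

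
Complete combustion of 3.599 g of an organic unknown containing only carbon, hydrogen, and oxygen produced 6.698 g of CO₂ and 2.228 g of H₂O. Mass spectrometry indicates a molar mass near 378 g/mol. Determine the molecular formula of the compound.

C16H26O10

mol C = 6.698 g CO₂ ÷ 44.009 g/mol = 0.15220 mol
mol H = 2 × 2.228 g H₂O ÷ 18.015 g/mol = 0.24735 mol
mass O = 3.599 − (1.8280 + 0.24933) = 1.5216 g → mol O = 1.5216 ÷ 15.999 = 0.095109 mol
Divide by the smallest (0.095109 mol): C 1.600, H 2.601, O 1.000
Multiplying each by 5 gives whole numbers: C 8.00, H 13.00, O 5.00
Empirical formula: C8H13O5
Empirical-formula mass = 189.19 g/mol; 378 ÷ 189.19 ≈ 2, so the molecular formula is C16H26O10.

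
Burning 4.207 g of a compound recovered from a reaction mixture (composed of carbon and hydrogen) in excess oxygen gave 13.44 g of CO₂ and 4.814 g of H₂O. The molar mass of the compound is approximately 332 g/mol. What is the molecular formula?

C24H42

mol C = 13.44 g CO₂ ÷ 44.009 g/mol = 0.30539 mol
mol H = 2 × 4.814 g H₂O ÷ 18.015 g/mol = 0.53444 mol
Divide by the smallest (0.30539 mol): C 1.000, H 1.750
Multiplying each by 4 gives whole numbers: C 4.00, H 7.00
Empirical formula: C4H7
Empirical-formula mass = 55.10 g/mol; 332 ÷ 55.10 ≈ 6, so the molecular formula is C24H42.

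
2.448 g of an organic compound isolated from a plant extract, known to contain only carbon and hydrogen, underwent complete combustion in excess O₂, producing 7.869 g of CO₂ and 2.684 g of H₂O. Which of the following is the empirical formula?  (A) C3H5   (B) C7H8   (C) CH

mol C = 7.869 g CO₂ ÷ 44.009 g/mol = 0.17880 mol
mol H = 2 × 2.684 g H₂O ÷ 18.015 g/mol = 0.29797 mol
Divide by the smallest (0.17880 mol): C 1.000, H 1.666
Multiplying each by 3 gives whole numbers: C 3.00, H 5.00

(A) C3H5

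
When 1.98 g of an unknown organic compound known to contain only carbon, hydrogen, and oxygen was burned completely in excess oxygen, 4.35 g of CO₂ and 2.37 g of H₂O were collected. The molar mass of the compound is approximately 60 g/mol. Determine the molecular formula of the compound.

C3H8O

mol C = 4.35 g CO₂ ÷ 44.009 g/mol = 0.09884 mol
mol H = 2 × 2.37 g H₂O ÷ 18.015 g/mol = 0.2631 mol
mass O = 1.98 − (1.187 + 0.2652) = 0.5276 g → mol O = 0.5276 ÷ 15.999 = 0.03298 mol
Divide by the smallest (0.03298 mol): C 2.997, H 7.979, O 1.000
Empirical formula: C3H8O
Empirical-formula mass = 60.10 g/mol; 60 ÷ 60.10 ≈ 1, so the molecular formula is C3H8O.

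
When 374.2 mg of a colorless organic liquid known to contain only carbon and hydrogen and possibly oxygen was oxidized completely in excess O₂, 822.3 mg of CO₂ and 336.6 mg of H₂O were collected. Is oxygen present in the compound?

mol C = 0.8223 g CO₂ ÷ 44.009 g/mol = 0.018685 mol
mol H = 2 × 0.3366 g H₂O ÷ 18.015 g/mol = 0.037369 mol
C and H account for only 0.26209 g of the 0.3742 g sample; the remaining 0.11211 g must be oxygen.

yes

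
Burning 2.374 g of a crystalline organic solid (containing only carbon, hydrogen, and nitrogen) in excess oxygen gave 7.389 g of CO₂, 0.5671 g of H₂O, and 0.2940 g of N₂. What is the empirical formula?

mol C = 7.389 g CO₂ ÷ 44.009 g/mol = 0.16790 mol
mol H = 2 × 0.5671 g H₂O ÷ 18.015 g/mol = 0.062959 mol
mol N = 2 × 0.2940 g N₂ ÷ 28.014 g/mol = 0.020990 mol
Divide by the smallest (0.020990 mol): C 7.999, H 3.000, N 1.000

C8H3N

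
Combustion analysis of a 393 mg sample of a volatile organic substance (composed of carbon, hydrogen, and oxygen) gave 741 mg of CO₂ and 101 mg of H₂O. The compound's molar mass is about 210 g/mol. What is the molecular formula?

C9H6O6

mol C = 0.741 g CO₂ ÷ 44.009 g/mol = 0.01684 mol
mol H = 2 × 0.101 g H₂O ÷ 18.015 g/mol = 0.01121 mol
mass O = 0.393 − (0.2022 + 0.01130) = 0.1795 g → mol O = 0.1795 ÷ 15.999 = 0.01122 mol
Divide by the smallest (0.01121 mol): C 1.502, H 1.000, O 1.000
Multiplying each by 2 gives whole numbers: C 3.00, H 2.00, O 2.00
Empirical formula: C3H2O2
Empirical-formula mass = 70.05 g/mol; 210 ÷ 70.05 ≈ 3, so the molecular formula is C9H6O6.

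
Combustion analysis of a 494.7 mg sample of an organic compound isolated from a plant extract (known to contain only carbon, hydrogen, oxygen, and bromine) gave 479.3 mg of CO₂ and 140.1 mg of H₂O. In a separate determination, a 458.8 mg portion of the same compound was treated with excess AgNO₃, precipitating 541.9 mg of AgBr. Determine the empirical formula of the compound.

C7H10Br2O4

mol C = 0.4793 g CO₂ ÷ 44.009 g/mol = 0.010891 mol
mol H = 2 × 0.1401 g H₂O ÷ 18.015 g/mol = 0.015554 mol
From the AgBr data: mol Br per gram of compound = (0.5419 ÷ 187.772) ÷ 0.4588 = 0.0062902 mol/g, so in the 0.4947 g combustion sample mol Br = 0.0031118 mol
mass O = 0.4947 − (0.13081 + 0.015678 + 0.24864) = 0.099568 g → mol O = 0.099568 ÷ 15.999 = 0.0062234 mol
Divide by the smallest (0.0031118 mol): C 3.500, H 4.998, Br 1.000, O 2.000
Multiplying each by 2 gives whole numbers: C 7.00, H 10.00, Br 2.00, O 4.00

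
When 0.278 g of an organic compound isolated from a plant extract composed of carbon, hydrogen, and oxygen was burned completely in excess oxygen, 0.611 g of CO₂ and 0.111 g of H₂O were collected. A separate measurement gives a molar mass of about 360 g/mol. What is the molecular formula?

C18H16O8

mol C = 0.611 g CO₂ ÷ 44.009 g/mol = 0.01388 mol
mol H = 2 × 0.111 g H₂O ÷ 18.015 g/mol = 0.01232 mol
mass O = 0.278 − (0.1668 + 0.01242) = 0.09882 g → mol O = 0.09882 ÷ 15.999 = 0.006177 mol
Divide by the smallest (0.006177 mol): C 2.248, H 1.995, O 1.000
Multiplying each by 4 gives whole numbers: C 8.99, H 7.98, O 4.00
Empirical formula: C9H8O4
Empirical-formula mass = 180.16 g/mol; 360 ÷ 180.16 ≈ 2, so the molecular formula is C18H16O8.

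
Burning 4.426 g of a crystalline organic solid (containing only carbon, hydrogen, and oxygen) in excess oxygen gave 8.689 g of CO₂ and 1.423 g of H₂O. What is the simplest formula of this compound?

C5H4O3

mol C = 8.689 g CO₂ ÷ 44.009 g/mol = 0.19744 mol
mol H = 2 × 1.423 g H₂O ÷ 18.015 g/mol = 0.15798 mol
mass O = 4.426 − (2.3714 + 0.15924) = 1.8953 g → mol O = 1.8953 ÷ 15.999 = 0.11847 mol
Divide by the smallest (0.11847 mol): C 1.667, H 1.334, O 1.000
Multiplying each by 3 gives whole numbers: C 5.00, H 4.00, O 3.00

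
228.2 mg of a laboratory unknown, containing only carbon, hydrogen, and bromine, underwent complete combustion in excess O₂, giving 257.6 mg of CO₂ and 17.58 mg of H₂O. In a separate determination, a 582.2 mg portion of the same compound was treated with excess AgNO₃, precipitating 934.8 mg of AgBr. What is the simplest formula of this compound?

C3HBr

mol C = 0.2576 g CO₂ ÷ 44.009 g/mol = 0.0058533 mol
mol H = 2 × 0.01758 g H₂O ÷ 18.015 g/mol = 0.0019517 mol
From the AgBr data: mol Br per gram of compound = (0.9348 ÷ 187.772) ÷ 0.5822 = 0.0085510 mol/g, so in the 0.2282 g combustion sample mol Br = 0.0019513 mol
Divide by the smallest (0.0019513 mol): C 3.000, H 1.000, Br 1.000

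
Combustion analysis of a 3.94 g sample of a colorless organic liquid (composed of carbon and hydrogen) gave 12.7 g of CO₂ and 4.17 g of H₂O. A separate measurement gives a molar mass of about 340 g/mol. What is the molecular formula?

mol C = 12.7 g CO₂ ÷ 44.009 g/mol = 0.2886 mol
mol H = 2 × 4.17 g H₂O ÷ 18.015 g/mol = 0.4629 mol
Divide by the smallest (0.2886 mol): C 1.000, H 1.604
Multiplying each by 5 gives whole numbers: C 5.00, H 8.02
Empirical formula: C5H8
Empirical-formula mass = 68.12 g/mol; 340 ÷ 68.12 ≈ 5, so the molecular formula is C25H40.

C25H40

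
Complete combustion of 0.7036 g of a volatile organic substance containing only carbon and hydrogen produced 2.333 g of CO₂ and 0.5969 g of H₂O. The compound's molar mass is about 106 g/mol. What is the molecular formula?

C8H10

mol C = 2.333 g CO₂ ÷ 44.009 g/mol = 0.053012 mol
mol H = 2 × 0.5969 g H₂O ÷ 18.015 g/mol = 0.066267 mol
Divide by the smallest (0.053012 mol): C 1.000, H 1.250
Multiplying each by 4 gives whole numbers: C 4.00, H 5.00
Empirical formula: C4H5
Empirical-formula mass = 53.08 g/mol; 106 ÷ 53.08 ≈ 2, so the molecular formula is C8H10.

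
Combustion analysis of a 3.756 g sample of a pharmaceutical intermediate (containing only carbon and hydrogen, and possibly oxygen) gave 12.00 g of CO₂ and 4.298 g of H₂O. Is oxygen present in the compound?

no

mol C = 12.00 g CO₂ ÷ 44.009 g/mol = 0.27267 mol
mol H = 2 × 4.298 g H₂O ÷ 18.015 g/mol = 0.47716 mol
C and H together account for 3.7560 g — essentially the entire 3.756 g sample — so the compound contains no oxygen.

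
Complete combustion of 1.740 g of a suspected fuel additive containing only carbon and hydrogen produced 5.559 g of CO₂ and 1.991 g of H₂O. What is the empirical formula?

mol C = 5.559 g CO₂ ÷ 44.009 g/mol = 0.12632 mol
mol H = 2 × 1.991 g H₂O ÷ 18.015 g/mol = 0.22104 mol
Divide by the smallest (0.12632 mol): C 1.000, H 1.750
Multiplying each by 4 gives whole numbers: C 4.00, H 7.00

C4H7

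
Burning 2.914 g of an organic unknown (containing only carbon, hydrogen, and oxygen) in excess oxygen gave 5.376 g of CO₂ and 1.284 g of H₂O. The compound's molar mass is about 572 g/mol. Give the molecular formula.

C24H28O16

mol C = 5.376 g CO₂ ÷ 44.009 g/mol = 0.12216 mol
mol H = 2 × 1.284 g H₂O ÷ 18.015 g/mol = 0.14255 mol
mass O = 2.914 − (1.4672 + 0.14369) = 1.3031 g → mol O = 1.3031 ÷ 15.999 = 0.081448 mol
Divide by the smallest (0.081448 mol): C 1.500, H 1.750, O 1.000
Multiplying each by 4 gives whole numbers: C 6.00, H 7.00, O 4.00
Empirical formula: C6H7O4
Empirical-formula mass = 143.12 g/mol; 572 ÷ 143.12 ≈ 4, so the molecular formula is C24H28O16.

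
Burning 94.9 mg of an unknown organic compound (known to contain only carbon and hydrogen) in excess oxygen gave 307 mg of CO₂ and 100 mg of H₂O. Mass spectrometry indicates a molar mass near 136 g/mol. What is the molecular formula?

C10H16

mol C = 0.307 g CO₂ ÷ 44.009 g/mol = 0.006976 mol
mol H = 2 × 0.100 g H₂O ÷ 18.015 g/mol = 0.01110 mol
Divide by the smallest (0.006976 mol): C 1.000, H 1.591
Multiplying each by 5 gives whole numbers: C 5.00, H 7.96
Empirical formula: C5H8
Empirical-formula mass = 68.12 g/mol; 136 ÷ 68.12 ≈ 2, so the molecular formula is C10H16.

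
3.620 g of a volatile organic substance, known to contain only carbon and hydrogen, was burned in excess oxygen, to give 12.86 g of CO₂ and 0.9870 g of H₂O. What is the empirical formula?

mol C = 12.86 g CO₂ ÷ 44.009 g/mol = 0.29221 mol
mol H = 2 × 0.9870 g H₂O ÷ 18.015 g/mol = 0.10958 mol
Divide by the smallest (0.10958 mol): C 2.667, H 1.000
Multiplying each by 3 gives whole numbers: C 8.00, H 3.00

C8H3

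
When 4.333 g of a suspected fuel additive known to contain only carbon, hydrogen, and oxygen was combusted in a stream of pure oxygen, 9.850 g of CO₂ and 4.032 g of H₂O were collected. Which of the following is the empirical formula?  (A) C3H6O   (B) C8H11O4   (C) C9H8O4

mol C = 9.850 g CO₂ ÷ 44.009 g/mol = 0.22382 mol
mol H = 2 × 4.032 g H₂O ÷ 18.015 g/mol = 0.44763 mol
mass O = 4.333 − (2.6883 + 0.45121) = 1.1935 g → mol O = 1.1935 ÷ 15.999 = 0.074599 mol
Divide by the smallest (0.074599 mol): C 3.000, H 6.000, O 1.000

(A) C3H6O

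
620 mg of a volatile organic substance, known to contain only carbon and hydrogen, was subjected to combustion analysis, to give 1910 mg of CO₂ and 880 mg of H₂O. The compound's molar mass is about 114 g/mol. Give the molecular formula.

mol C = 1.91 g CO₂ ÷ 44.009 g/mol = 0.04340 mol
mol H = 2 × 0.880 g H₂O ÷ 18.015 g/mol = 0.09770 mol
Divide by the smallest (0.04340 mol): C 1.000, H 2.251
Multiplying each by 4 gives whole numbers: C 4.00, H 9.00
Empirical formula: C4H9
Empirical-formula mass = 57.12 g/mol; 114 ÷ 57.12 ≈ 2, so the molecular formula is C8H18.

C8H18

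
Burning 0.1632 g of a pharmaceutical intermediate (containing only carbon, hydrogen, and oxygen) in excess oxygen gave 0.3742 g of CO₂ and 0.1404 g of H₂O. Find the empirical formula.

C6H11O2

mol C = 0.3742 g CO₂ ÷ 44.009 g/mol = 0.0085028 mol
mol H = 2 × 0.1404 g H₂O ÷ 18.015 g/mol = 0.015587 mol
mass O = 0.1632 − (0.10213 + 0.015712) = 0.045361 g → mol O = 0.045361 ÷ 15.999 = 0.0028352 mol
Divide by the smallest (0.0028352 mol): C 2.999, H 5.498, O 1.000
Multiplying each by 2 gives whole numbers: C 6.00, H 11.00, O 2.00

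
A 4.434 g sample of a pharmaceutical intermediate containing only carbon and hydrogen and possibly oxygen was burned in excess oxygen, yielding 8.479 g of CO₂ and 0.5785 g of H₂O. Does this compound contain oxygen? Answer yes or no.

yes

mol C = 8.479 g CO₂ ÷ 44.009 g/mol = 0.19267 mol
mol H = 2 × 0.5785 g H₂O ÷ 18.015 g/mol = 0.064224 mol
C and H account for only 2.3788 g of the 4.434 g sample; the remaining 2.0552 g must be oxygen.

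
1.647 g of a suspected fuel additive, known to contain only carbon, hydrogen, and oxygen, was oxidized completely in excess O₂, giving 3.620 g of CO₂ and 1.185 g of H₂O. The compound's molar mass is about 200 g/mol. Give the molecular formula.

mol C = 3.620 g CO₂ ÷ 44.009 g/mol = 0.082256 mol
mol H = 2 × 1.185 g H₂O ÷ 18.015 g/mol = 0.13156 mol
mass O = 1.647 − (0.98798 + 0.13261) = 0.52641 g → mol O = 0.52641 ÷ 15.999 = 0.032903 mol
Divide by the smallest (0.032903 mol): C 2.500, H 3.998, O 1.000
Multiplying each by 2 gives whole numbers: C 5.00, H 8.00, O 2.00
Empirical formula: C5H8O2
Empirical-formula mass = 100.12 g/mol; 200 ÷ 100.12 ≈ 2, so the molecular formula is C10H16O4.

C10H16O4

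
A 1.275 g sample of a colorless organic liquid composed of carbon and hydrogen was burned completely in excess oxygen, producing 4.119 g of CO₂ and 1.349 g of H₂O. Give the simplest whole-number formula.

C5H8

mol C = 4.119 g CO₂ ÷ 44.009 g/mol = 0.093594 mol
mol H = 2 × 1.349 g H₂O ÷ 18.015 g/mol = 0.14976 mol
Divide by the smallest (0.093594 mol): C 1.000, H 1.600
Multiplying each by 5 gives whole numbers: C 5.00, H 8.00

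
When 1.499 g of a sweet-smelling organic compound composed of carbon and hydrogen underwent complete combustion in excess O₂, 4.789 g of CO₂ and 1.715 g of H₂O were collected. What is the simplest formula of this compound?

C4H7

mol C = 4.789 g CO₂ ÷ 44.009 g/mol = 0.10882 mol
mol H = 2 × 1.715 g H₂O ÷ 18.015 g/mol = 0.19040 mol
Divide by the smallest (0.10882 mol): C 1.000, H 1.750
Multiplying each by 4 gives whole numbers: C 4.00, H 7.00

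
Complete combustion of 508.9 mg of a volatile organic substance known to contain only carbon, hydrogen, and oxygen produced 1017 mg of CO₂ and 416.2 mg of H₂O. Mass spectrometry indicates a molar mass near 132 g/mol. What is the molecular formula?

C6H12O3

mol C = 1.017 g CO₂ ÷ 44.009 g/mol = 0.023109 mol
mol H = 2 × 0.4162 g H₂O ÷ 18.015 g/mol = 0.046206 mol
mass O = 0.5089 − (0.27756 + 0.046576) = 0.18476 g → mol O = 0.18476 ÷ 15.999 = 0.011548 mol
Divide by the smallest (0.011548 mol): C 2.001, H 4.001, O 1.000
Empirical formula: C2H4O
Empirical-formula mass = 44.05 g/mol; 132 ÷ 44.05 ≈ 3, so the molecular formula is C6H12O3.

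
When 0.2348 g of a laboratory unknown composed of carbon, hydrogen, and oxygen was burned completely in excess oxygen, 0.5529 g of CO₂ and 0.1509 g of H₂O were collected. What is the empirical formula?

C3H4O

mol C = 0.5529 g CO₂ ÷ 44.009 g/mol = 0.012563 mol
mol H = 2 × 0.1509 g H₂O ÷ 18.015 g/mol = 0.016753 mol
mass O = 0.2348 − (0.15090 + 0.016887) = 0.067015 g → mol O = 0.067015 ÷ 15.999 = 0.0041887 mol
Divide by the smallest (0.0041887 mol): C 2.999, H 4.000, O 1.000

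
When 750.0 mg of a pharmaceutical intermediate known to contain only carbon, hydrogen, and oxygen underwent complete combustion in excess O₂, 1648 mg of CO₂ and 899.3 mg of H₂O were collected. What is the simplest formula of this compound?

mol C = 1.648 g CO₂ ÷ 44.009 g/mol = 0.037447 mol
mol H = 2 × 0.8993 g H₂O ÷ 18.015 g/mol = 0.099839 mol
mass O = 0.7500 − (0.44977 + 0.10064) = 0.19959 g → mol O = 0.19959 ÷ 15.999 = 0.012475 mol
Divide by the smallest (0.012475 mol): C 3.002, H 8.003, O 1.000

C3H8O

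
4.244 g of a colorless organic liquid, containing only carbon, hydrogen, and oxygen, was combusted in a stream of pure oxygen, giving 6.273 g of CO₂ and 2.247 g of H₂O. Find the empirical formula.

C4H7O4

mol C = 6.273 g CO₂ ÷ 44.009 g/mol = 0.14254 mol
mol H = 2 × 2.247 g H₂O ÷ 18.015 g/mol = 0.24946 mol
mass O = 4.244 − (1.7120 + 0.25145) = 2.2805 g → mol O = 2.2805 ÷ 15.999 = 0.14254 mol
Divide by the smallest (0.14254 mol): C 1.000, H 1.750, O 1.000
Multiplying each by 4 gives whole numbers: C 4.00, H 7.00, O 4.00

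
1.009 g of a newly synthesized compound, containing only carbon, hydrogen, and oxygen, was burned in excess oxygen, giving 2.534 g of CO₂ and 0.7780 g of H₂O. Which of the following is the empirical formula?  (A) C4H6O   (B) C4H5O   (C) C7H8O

(A) C4H6O

mol C = 2.534 g CO₂ ÷ 44.009 g/mol = 0.057579 mol
mol H = 2 × 0.7780 g H₂O ÷ 18.015 g/mol = 0.086372 mol
mass O = 1.009 − (0.69158 + 0.087063) = 0.23035 g → mol O = 0.23035 ÷ 15.999 = 0.014398 mol
Divide by the smallest (0.014398 mol): C 3.999, H 5.999, O 1.000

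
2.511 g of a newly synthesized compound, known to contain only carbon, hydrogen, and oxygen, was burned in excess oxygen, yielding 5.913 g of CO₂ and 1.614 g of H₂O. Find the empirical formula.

C3H4O

mol C = 5.913 g CO₂ ÷ 44.009 g/mol = 0.13436 mol
mol H = 2 × 1.614 g H₂O ÷ 18.015 g/mol = 0.17918 mol
mass O = 2.511 − (1.6138 + 0.18062) = 0.71660 g → mol O = 0.71660 ÷ 15.999 = 0.044790 mol
Divide by the smallest (0.044790 mol): C 3.000, H 4.001, O 1.000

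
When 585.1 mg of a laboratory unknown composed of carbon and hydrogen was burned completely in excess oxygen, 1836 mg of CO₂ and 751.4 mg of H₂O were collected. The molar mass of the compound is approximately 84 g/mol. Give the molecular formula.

mol C = 1.836 g CO₂ ÷ 44.009 g/mol = 0.041719 mol
mol H = 2 × 0.7514 g H₂O ÷ 18.015 g/mol = 0.083419 mol
Divide by the smallest (0.041719 mol): C 1.000, H 2.000
Empirical formula: CH2
Empirical-formula mass = 14.03 g/mol; 84 ÷ 14.03 ≈ 6, so the molecular formula is C6H12.

C6H12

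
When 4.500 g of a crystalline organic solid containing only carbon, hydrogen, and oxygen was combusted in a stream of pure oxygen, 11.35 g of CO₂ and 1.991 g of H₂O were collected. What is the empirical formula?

C7H6O2

mol C = 11.35 g CO₂ ÷ 44.009 g/mol = 0.25790 mol
mol H = 2 × 1.991 g H₂O ÷ 18.015 g/mol = 0.22104 mol
mass O = 4.500 − (3.0977 + 0.22281) = 1.1795 g → mol O = 1.1795 ÷ 15.999 = 0.073726 mol
Divide by the smallest (0.073726 mol): C 3.498, H 2.998, O 1.000
Multiplying each by 2 gives whole numbers: C 7.00, H 6.00, O 2.00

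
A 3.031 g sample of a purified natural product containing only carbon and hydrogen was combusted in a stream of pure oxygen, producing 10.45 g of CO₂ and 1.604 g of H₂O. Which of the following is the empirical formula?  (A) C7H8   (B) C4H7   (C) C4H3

(C) C4H3

mol C = 10.45 g CO₂ ÷ 44.009 g/mol = 0.23745 mol
mol H = 2 × 1.604 g H₂O ÷ 18.015 g/mol = 0.17807 mol
Divide by the smallest (0.17807 mol): C 1.333, H 1.000
Multiplying each by 3 gives whole numbers: C 4.00, H 3.00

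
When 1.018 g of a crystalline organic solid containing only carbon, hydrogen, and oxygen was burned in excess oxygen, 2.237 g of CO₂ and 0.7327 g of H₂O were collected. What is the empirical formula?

mol C = 2.237 g CO₂ ÷ 44.009 g/mol = 0.050831 mol
mol H = 2 × 0.7327 g H₂O ÷ 18.015 g/mol = 0.081343 mol
mass O = 1.018 − (0.61053 + 0.081994) = 0.32548 g → mol O = 0.32548 ÷ 15.999 = 0.020344 mol
Divide by the smallest (0.020344 mol): C 2.499, H 3.998, O 1.000
Multiplying each by 2 gives whole numbers: C 5.00, H 8.00, O 2.00

C5H8O2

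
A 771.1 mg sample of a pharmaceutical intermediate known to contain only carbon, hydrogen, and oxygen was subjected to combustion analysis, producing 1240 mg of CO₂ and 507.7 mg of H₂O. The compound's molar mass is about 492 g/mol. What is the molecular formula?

C18H36O15

mol C = 1.240 g CO₂ ÷ 44.009 g/mol = 0.028176 mol
mol H = 2 × 0.5077 g H₂O ÷ 18.015 g/mol = 0.056364 mol
mass O = 0.7711 − (0.33842 + 0.056815) = 0.37586 g → mol O = 0.37586 ÷ 15.999 = 0.023493 mol
Divide by the smallest (0.023493 mol): C 1.199, H 2.399, O 1.000
Multiplying each by 5 gives whole numbers: C 6.00, H 12.00, O 5.00
Empirical formula: C6H12O5
Empirical-formula mass = 164.16 g/mol; 492 ÷ 164.16 ≈ 3, so the molecular formula is C18H36O15.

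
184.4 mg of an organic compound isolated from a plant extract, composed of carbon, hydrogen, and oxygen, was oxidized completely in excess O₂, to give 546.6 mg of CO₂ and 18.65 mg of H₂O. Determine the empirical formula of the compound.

C6HO

mol C = 0.5466 g CO₂ ÷ 44.009 g/mol = 0.012420 mol
mol H = 2 × 0.01865 g H₂O ÷ 18.015 g/mol = 0.0020705 mol
mass O = 0.1844 − (0.14918 + 0.0020871) = 0.033134 g → mol O = 0.033134 ÷ 15.999 = 0.0020710 mol
Divide by the smallest (0.0020705 mol): C 5.999, H 1.000, O 1.000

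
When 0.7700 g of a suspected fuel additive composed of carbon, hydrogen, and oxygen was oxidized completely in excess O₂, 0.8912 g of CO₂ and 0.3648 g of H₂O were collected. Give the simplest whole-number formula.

mol C = 0.8912 g CO₂ ÷ 44.009 g/mol = 0.020250 mol
mol H = 2 × 0.3648 g H₂O ÷ 18.015 g/mol = 0.040500 mol
mass O = 0.7700 − (0.24323 + 0.040824) = 0.48595 g → mol O = 0.48595 ÷ 15.999 = 0.030374 mol
Divide by the smallest (0.020250 mol): C 1.000, H 2.000, O 1.500
Multiplying each by 2 gives whole numbers: C 2.00, H 4.00, O 3.00

C2H4O3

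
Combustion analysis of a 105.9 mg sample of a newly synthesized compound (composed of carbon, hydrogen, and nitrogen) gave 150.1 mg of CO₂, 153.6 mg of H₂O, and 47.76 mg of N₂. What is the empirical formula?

CH5N

mol C = 0.1501 g CO₂ ÷ 44.009 g/mol = 0.0034107 mol
mol H = 2 × 0.1536 g H₂O ÷ 18.015 g/mol = 0.017052 mol
mol N = 2 × 0.04776 g N₂ ÷ 28.014 g/mol = 0.0034097 mol
Divide by the smallest (0.0034097 mol): C 1.000, H 5.001, N 1.000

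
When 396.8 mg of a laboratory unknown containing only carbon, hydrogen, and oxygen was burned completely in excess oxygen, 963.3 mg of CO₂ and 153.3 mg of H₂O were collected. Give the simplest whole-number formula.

C9H7O3

mol C = 0.9633 g CO₂ ÷ 44.009 g/mol = 0.021889 mol
mol H = 2 × 0.1533 g H₂O ÷ 18.015 g/mol = 0.017019 mol
mass O = 0.3968 − (0.26291 + 0.017155) = 0.11674 g → mol O = 0.11674 ÷ 15.999 = 0.0072967 mol
Divide by the smallest (0.0072967 mol): C 3.000, H 2.332, O 1.000
Multiplying each by 3 gives whole numbers: C 9.00, H 7.00, O 3.00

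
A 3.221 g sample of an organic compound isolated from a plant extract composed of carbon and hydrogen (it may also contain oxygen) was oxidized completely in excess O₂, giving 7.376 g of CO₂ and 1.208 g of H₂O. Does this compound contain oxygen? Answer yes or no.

mol C = 7.376 g CO₂ ÷ 44.009 g/mol = 0.16760 mol
mol H = 2 × 1.208 g H₂O ÷ 18.015 g/mol = 0.13411 mol
C and H account for only 2.1483 g of the 3.221 g sample; the remaining 1.0727 g must be oxygen.

yes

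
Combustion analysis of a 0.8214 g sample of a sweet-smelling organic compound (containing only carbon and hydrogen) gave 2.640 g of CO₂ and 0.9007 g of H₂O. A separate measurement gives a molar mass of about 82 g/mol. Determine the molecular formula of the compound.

C6H10

mol C = 2.640 g CO₂ ÷ 44.009 g/mol = 0.059988 mol
mol H = 2 × 0.9007 g H₂O ÷ 18.015 g/mol = 0.099994 mol
Divide by the smallest (0.059988 mol): C 1.000, H 1.667
Multiplying each by 3 gives whole numbers: C 3.00, H 5.00
Empirical formula: C3H5
Empirical-formula mass = 41.07 g/mol; 82 ÷ 41.07 ≈ 2, so the molecular formula is C6H10.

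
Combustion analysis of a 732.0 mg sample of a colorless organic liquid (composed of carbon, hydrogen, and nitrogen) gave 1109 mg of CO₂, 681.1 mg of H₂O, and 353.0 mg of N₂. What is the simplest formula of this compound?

mol C = 1.109 g CO₂ ÷ 44.009 g/mol = 0.025199 mol
mol H = 2 × 0.6811 g H₂O ÷ 18.015 g/mol = 0.075615 mol
mol N = 2 × 0.3530 g N₂ ÷ 28.014 g/mol = 0.025202 mol
Divide by the smallest (0.025199 mol): C 1.000, H 3.001, N 1.000

CH3N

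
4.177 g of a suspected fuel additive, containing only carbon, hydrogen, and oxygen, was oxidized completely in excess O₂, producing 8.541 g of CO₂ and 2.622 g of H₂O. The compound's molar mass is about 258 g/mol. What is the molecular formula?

mol C = 8.541 g CO₂ ÷ 44.009 g/mol = 0.19407 mol
mol H = 2 × 2.622 g H₂O ÷ 18.015 g/mol = 0.29109 mol
mass O = 4.177 − (2.3310 + 0.29342) = 1.5526 g → mol O = 1.5526 ÷ 15.999 = 0.097041 mol
Divide by the smallest (0.097041 mol): C 2.000, H 3.000, O 1.000
Empirical formula: C2H3O
Empirical-formula mass = 43.05 g/mol; 258 ÷ 43.05 ≈ 6, so the molecular formula is C12H18O6.

C12H18O6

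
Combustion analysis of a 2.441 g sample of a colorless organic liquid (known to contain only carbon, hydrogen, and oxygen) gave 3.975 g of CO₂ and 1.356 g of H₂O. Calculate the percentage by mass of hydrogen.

mol C = 3.975 g CO₂ ÷ 44.009 g/mol = 0.090322 mol
mol H = 2 × 1.356 g H₂O ÷ 18.015 g/mol = 0.15054 mol
mass O = 2.441 − (1.0849 + 0.15175) = 1.2044 g → mol O = 1.2044 ÷ 15.999 = 0.075279 mol
mass % H = 0.15175 g ÷ 2.441 g × 100%

6.22%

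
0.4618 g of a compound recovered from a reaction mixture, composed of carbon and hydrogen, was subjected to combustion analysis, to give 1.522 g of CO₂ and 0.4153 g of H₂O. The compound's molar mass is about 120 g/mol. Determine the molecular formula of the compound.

mol C = 1.522 g CO₂ ÷ 44.009 g/mol = 0.034584 mol
mol H = 2 × 0.4153 g H₂O ÷ 18.015 g/mol = 0.046106 mol
Divide by the smallest (0.034584 mol): C 1.000, H 1.333
Multiplying each by 3 gives whole numbers: C 3.00, H 4.00
Empirical formula: C3H4
Empirical-formula mass = 40.06 g/mol; 120 ÷ 40.06 ≈ 3, so the molecular formula is C9H12.

C9H12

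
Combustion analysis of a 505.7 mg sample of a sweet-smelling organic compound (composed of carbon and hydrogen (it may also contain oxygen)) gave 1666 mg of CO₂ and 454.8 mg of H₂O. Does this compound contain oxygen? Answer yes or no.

no

mol C = 1.666 g CO₂ ÷ 44.009 g/mol = 0.037856 mol
mol H = 2 × 0.4548 g H₂O ÷ 18.015 g/mol = 0.050491 mol
C and H together account for 0.50558 g — essentially the entire 0.5057 g sample — so the compound contains no oxygen.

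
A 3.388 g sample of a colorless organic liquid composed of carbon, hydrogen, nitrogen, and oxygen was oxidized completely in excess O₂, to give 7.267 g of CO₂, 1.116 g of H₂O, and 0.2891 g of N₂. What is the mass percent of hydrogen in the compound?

3.69%

mol C = 7.267 g CO₂ ÷ 44.009 g/mol = 0.16513 mol
mol H = 2 × 1.116 g H₂O ÷ 18.015 g/mol = 0.12390 mol
mol N = 2 × 0.2891 g N₂ ÷ 28.014 g/mol = 0.020640 mol
mass O = 3.388 − (1.9833 + 0.12489 + 0.28910) = 0.99069 g → mol O = 0.99069 ÷ 15.999 = 0.061922 mol
mass % H = 0.12489 g ÷ 3.388 g × 100%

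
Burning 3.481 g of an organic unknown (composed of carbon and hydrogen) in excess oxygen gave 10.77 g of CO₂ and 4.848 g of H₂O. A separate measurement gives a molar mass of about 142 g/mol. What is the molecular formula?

mol C = 10.77 g CO₂ ÷ 44.009 g/mol = 0.24472 mol
mol H = 2 × 4.848 g H₂O ÷ 18.015 g/mol = 0.53822 mol
Divide by the smallest (0.24472 mol): C 1.000, H 2.199
Multiplying each by 5 gives whole numbers: C 5.00, H 11.00
Empirical formula: C5H11
Empirical-formula mass = 71.14 g/mol; 142 ÷ 71.14 ≈ 2, so the molecular formula is C10H22.

C10H22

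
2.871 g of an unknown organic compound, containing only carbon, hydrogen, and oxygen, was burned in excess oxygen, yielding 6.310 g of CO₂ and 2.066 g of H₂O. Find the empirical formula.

C5H8O2

mol C = 6.310 g CO₂ ÷ 44.009 g/mol = 0.14338 mol
mol H = 2 × 2.066 g H₂O ÷ 18.015 g/mol = 0.22936 mol
mass O = 2.871 − (1.7221 + 0.23120) = 0.91767 g → mol O = 0.91767 ÷ 15.999 = 0.057358 mol
Divide by the smallest (0.057358 mol): C 2.500, H 3.999, O 1.000
Multiplying each by 2 gives whole numbers: C 5.00, H 8.00, O 2.00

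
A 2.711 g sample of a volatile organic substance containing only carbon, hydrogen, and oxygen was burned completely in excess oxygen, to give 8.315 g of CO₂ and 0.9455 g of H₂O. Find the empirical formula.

C9H5O

mol C = 8.315 g CO₂ ÷ 44.009 g/mol = 0.18894 mol
mol H = 2 × 0.9455 g H₂O ÷ 18.015 g/mol = 0.10497 mol
mass O = 2.711 − (2.2693 + 0.10581) = 0.33585 g → mol O = 0.33585 ÷ 15.999 = 0.020992 mol
Divide by the smallest (0.020992 mol): C 9.001, H 5.000, O 1.000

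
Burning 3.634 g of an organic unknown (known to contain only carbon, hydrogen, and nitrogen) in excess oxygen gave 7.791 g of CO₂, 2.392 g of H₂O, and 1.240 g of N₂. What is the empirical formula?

C2H3N

mol C = 7.791 g CO₂ ÷ 44.009 g/mol = 0.17703 mol
mol H = 2 × 2.392 g H₂O ÷ 18.015 g/mol = 0.26556 mol
mol N = 2 × 1.240 g N₂ ÷ 28.014 g/mol = 0.088527 mol
Divide by the smallest (0.088527 mol): C 2.000, H 3.000, N 1.000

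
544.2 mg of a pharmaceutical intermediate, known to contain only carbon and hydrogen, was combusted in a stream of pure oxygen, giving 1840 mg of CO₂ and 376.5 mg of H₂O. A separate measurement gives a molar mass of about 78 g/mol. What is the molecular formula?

mol C = 1.840 g CO₂ ÷ 44.009 g/mol = 0.041810 mol
mol H = 2 × 0.3765 g H₂O ÷ 18.015 g/mol = 0.041799 mol
Divide by the smallest (0.041799 mol): C 1.000, H 1.000
Empirical formula: CH
Empirical-formula mass = 13.02 g/mol; 78 ÷ 13.02 ≈ 6, so the molecular formula is C6H6.

C6H6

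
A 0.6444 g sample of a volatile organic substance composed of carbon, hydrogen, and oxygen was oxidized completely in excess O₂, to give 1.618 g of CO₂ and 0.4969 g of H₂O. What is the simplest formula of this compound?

mol C = 1.618 g CO₂ ÷ 44.009 g/mol = 0.036765 mol
mol H = 2 × 0.4969 g H₂O ÷ 18.015 g/mol = 0.055165 mol
mass O = 0.6444 − (0.44159 + 0.055606) = 0.14721 g → mol O = 0.14721 ÷ 15.999 = 0.0092010 mol
Divide by the smallest (0.0092010 mol): C 3.996, H 5.996, O 1.000

C4H6O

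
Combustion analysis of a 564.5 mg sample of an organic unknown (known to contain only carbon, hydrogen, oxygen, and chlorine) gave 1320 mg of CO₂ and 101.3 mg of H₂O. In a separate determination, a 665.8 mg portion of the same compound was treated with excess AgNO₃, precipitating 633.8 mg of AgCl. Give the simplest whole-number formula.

C8H3ClO

mol C = 1.320 g CO₂ ÷ 44.009 g/mol = 0.029994 mol
mol H = 2 × 0.1013 g H₂O ÷ 18.015 g/mol = 0.011246 mol
From the AgCl data: mol Cl per gram of compound = (0.6338 ÷ 143.318) ÷ 0.6658 = 0.0066421 mol/g, so in the 0.5645 g combustion sample mol Cl = 0.0037495 mol
mass O = 0.5645 − (0.36026 + 0.011336 + 0.13292) = 0.059988 g → mol O = 0.059988 ÷ 15.999 = 0.0037495 mol
Divide by the smallest (0.0037495 mol): C 7.999, H 2.999, Cl 1.000, O 1.000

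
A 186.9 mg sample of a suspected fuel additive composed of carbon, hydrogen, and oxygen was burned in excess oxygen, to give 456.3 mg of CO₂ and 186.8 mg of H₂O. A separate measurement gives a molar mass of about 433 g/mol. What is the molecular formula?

C24H48O6

mol C = 0.4563 g CO₂ ÷ 44.009 g/mol = 0.010368 mol
mol H = 2 × 0.1868 g H₂O ÷ 18.015 g/mol = 0.020738 mol
mass O = 0.1869 − (0.12453 + 0.020904) = 0.041462 g → mol O = 0.041462 ÷ 15.999 = 0.0025915 mol
Divide by the smallest (0.0025915 mol): C 4.001, H 8.002, O 1.000
Empirical formula: C4H8O
Empirical-formula mass = 72.11 g/mol; 433 ÷ 72.11 ≈ 6, so the molecular formula is C24H48O6.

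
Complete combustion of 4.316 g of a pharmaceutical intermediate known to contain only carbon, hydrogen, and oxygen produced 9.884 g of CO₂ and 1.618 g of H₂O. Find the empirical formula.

C5H4O2

mol C = 9.884 g CO₂ ÷ 44.009 g/mol = 0.22459 mol
mol H = 2 × 1.618 g H₂O ÷ 18.015 g/mol = 0.17963 mol
mass O = 4.316 − (2.6976 + 0.18107) = 1.4374 g → mol O = 1.4374 ÷ 15.999 = 0.089842 mol
Divide by the smallest (0.089842 mol): C 2.500, H 1.999, O 1.000
Multiplying each by 2 gives whole numbers: C 5.00, H 4.00, O 2.00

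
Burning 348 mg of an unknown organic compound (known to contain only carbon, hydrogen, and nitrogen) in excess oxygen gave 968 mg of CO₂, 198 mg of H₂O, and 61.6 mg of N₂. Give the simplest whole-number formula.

mol C = 0.968 g CO₂ ÷ 44.009 g/mol = 0.02200 mol
mol H = 2 × 0.198 g H₂O ÷ 18.015 g/mol = 0.02198 mol
mol N = 2 × 0.0616 g N₂ ÷ 28.014 g/mol = 0.004398 mol
Divide by the smallest (0.004398 mol): C 5.001, H 4.998, N 1.000

C5H5N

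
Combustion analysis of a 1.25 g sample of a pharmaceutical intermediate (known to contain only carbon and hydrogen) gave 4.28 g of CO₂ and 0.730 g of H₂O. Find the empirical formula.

mol C = 4.28 g CO₂ ÷ 44.009 g/mol = 0.09725 mol
mol H = 2 × 0.730 g H₂O ÷ 18.015 g/mol = 0.08104 mol
Divide by the smallest (0.08104 mol): C 1.200, H 1.000
Multiplying each by 5 gives whole numbers: C 6.00, H 5.00

C6H5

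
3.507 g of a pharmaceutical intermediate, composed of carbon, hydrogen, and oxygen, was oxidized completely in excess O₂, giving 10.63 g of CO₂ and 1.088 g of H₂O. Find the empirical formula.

mol C = 10.63 g CO₂ ÷ 44.009 g/mol = 0.24154 mol
mol H = 2 × 1.088 g H₂O ÷ 18.015 g/mol = 0.12079 mol
mass O = 3.507 − (2.9012 + 0.12175) = 0.48409 g → mol O = 0.48409 ÷ 15.999 = 0.030258 mol
Divide by the smallest (0.030258 mol): C 7.983, H 3.992, O 1.000

C8H4O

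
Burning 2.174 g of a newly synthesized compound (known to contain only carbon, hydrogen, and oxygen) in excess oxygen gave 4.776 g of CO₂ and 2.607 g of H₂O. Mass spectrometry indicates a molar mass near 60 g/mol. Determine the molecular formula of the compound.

mol C = 4.776 g CO₂ ÷ 44.009 g/mol = 0.10852 mol
mol H = 2 × 2.607 g H₂O ÷ 18.015 g/mol = 0.28943 mol
mass O = 2.174 − (1.3035 + 0.29174) = 0.57879 g → mol O = 0.57879 ÷ 15.999 = 0.036176 mol
Divide by the smallest (0.036176 mol): C 3.000, H 8.000, O 1.000
Empirical formula: C3H8O
Empirical-formula mass = 60.10 g/mol; 60 ÷ 60.10 ≈ 1, so the molecular formula is C3H8O.

C3H8O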